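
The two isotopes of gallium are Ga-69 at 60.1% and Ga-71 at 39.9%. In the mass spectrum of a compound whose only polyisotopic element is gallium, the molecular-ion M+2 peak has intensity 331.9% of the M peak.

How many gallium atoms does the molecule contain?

5

The M+2/M ratio from n Ga atoms is n · q/p = n · 0.399/0.601.
n = 3.319 × 0.601/0.399 = 5.00 ≈ 5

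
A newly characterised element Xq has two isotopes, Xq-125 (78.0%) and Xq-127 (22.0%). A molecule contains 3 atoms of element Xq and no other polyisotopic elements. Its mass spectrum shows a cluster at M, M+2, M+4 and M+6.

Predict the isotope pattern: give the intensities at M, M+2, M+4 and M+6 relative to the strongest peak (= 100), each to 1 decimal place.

Expanding (0.780 + 0.220)^3:
P(M) = 0.780^3 = 0.474552
P(M+2) = 3 × 0.780^2 × 0.220^1 = 0.401544
P(M+4) = 3 × 0.780^1 × 0.220^2 = 0.113256
P(M+6) = 0.220^3 = 0.010648
The M peak is largest (0.474552); scaling to 100 gives 100.0 : 84.6 : 23.9 : 2.2.

100.0 : 84.6 : 23.9 : 2.2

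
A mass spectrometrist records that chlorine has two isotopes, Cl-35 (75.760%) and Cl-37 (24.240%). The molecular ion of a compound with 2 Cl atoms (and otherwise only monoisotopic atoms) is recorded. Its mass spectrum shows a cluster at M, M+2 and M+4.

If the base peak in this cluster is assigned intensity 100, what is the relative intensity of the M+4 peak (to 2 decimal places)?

Term probabilities: M 0.5740, M+2 0.3673, M+4 0.0588. Base peak = M.
P(M) = C(2,0) × 0.75760^2 × 0.24240^0 = 1 × 0.57395776 × 1.0000 = 0.573958 (base)
P(M+4) = C(2,2) × 0.75760^0 × 0.24240^2 = 1 × 1.0000 × 0.05875776 = 0.058758
Relative intensity = 0.058758 / 0.573958 × 100 = 10.24

10.24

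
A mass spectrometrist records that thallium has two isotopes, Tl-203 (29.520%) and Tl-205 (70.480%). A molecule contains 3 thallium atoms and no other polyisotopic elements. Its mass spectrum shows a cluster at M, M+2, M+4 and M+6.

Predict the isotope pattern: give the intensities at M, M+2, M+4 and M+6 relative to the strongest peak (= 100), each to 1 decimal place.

5.8 : 41.9 : 100.0 : 79.6

Expanding (0.29520 + 0.70480)^3:
P(M) = 0.29520^3 = 0.025725
P(M+2) = 3 × 0.29520^2 × 0.70480^1 = 0.184255
P(M+4) = 3 × 0.29520^1 × 0.70480^2 = 0.439916
P(M+6) = 0.70480^3 = 0.350104
The M+4 peak is largest (0.439916); scaling to 100 gives 5.8 : 41.9 : 100.0 : 79.6.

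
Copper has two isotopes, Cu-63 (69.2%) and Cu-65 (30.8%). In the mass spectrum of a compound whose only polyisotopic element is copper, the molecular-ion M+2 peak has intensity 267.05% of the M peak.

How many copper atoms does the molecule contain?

6

For n independent Cu atoms, I(M+2)/I(M) = n · (abundance Cu-65) / (abundance Cu-63) = n · 0.308/0.692.
n = 2.6705 × 0.692/0.308 = 6.00 ≈ 6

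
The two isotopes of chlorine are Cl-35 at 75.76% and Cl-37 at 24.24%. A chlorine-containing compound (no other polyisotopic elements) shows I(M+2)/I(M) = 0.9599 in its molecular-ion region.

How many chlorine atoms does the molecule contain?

For n independent Cl atoms, I(M+2)/I(M) = n · (abundance Cl-37) / (abundance Cl-35) = n · 0.2424/0.7576.
n = 0.9599 × 0.7576/0.2424 = 3.00 ≈ 3

3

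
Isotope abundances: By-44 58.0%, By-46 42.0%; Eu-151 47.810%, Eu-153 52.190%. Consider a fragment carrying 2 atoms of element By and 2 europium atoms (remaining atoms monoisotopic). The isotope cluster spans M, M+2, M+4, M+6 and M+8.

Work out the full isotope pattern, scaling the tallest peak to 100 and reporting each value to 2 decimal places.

20.50 : 74.45 : 100.00 : 58.85 : 12.81

Element By pattern (n=2): 0.3364 : 0.4872 : 0.1764
Europium pattern (n=2): 0.22857961 : 0.49904078 : 0.27237961
Convolve the two distributions (both contribute in 2-u steps):
  M: 0.3364×0.22857961 = 0.076894
  M+2: 0.3364×0.49904078 + 0.4872×0.22857961 = 0.279241
  M+4: 0.3364×0.27237961 + 0.4872×0.49904078 + 0.1764×0.22857961 = 0.375083
  M+6: 0.4872×0.27237961 + 0.1764×0.49904078 = 0.220734
  M+8: 0.1764×0.27237961 = 0.048048
Scale to base peak (0.375083) = 100: 20.50 : 74.45 : 100.00 : 58.85 : 12.81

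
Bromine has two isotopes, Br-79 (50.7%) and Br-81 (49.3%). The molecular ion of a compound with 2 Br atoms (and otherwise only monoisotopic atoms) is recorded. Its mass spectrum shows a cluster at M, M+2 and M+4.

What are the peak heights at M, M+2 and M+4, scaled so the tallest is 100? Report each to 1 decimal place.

Expanding (0.507 + 0.493)^2:
P(M) = 0.507^2 = 0.257049
P(M+2) = 2 × 0.507^1 × 0.493^1 = 0.499902
P(M+4) = 0.493^2 = 0.243049
The M+2 peak is largest (0.499902); scaling to 100 gives 51.4 : 100.0 : 48.6.

51.4 : 100.0 : 48.6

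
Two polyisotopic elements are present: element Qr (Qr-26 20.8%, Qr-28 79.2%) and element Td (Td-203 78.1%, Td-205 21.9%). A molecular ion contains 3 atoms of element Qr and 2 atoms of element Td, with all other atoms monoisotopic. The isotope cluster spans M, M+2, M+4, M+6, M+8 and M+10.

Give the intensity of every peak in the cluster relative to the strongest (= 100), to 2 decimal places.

Element Qr pattern (n=3): 0.00899891 : 0.10279526 : 0.39141274 : 0.49679309
Element Td pattern (n=2): 0.609961 : 0.342078 : 0.047961
Convolve the two distributions (both contribute in 2-u steps):
  M: 0.00899891×0.609961 = 0.005489
  M+2: 0.00899891×0.342078 + 0.10279526×0.609961 = 0.065779
  M+4: 0.00899891×0.047961 + 0.10279526×0.342078 + 0.39141274×0.609961 = 0.274342
  M+6: 0.10279526×0.047961 + 0.39141274×0.342078 + 0.49679309×0.609961 = 0.441848
  M+8: 0.39141274×0.047961 + 0.49679309×0.342078 = 0.188715
  M+10: 0.49679309×0.047961 = 0.023827
Scale to base peak (0.441848) = 100: 1.24 : 14.89 : 62.09 : 100.00 : 42.71 : 5.39

1.24 : 14.89 : 62.09 : 100.00 : 42.71 : 5.39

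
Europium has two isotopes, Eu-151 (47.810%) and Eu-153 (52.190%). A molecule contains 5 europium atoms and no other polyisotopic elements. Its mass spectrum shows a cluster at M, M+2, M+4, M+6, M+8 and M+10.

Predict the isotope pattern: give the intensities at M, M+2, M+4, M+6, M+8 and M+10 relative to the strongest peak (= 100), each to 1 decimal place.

Expanding (0.47810 + 0.52190)^5:
P(M) = 0.47810^5 = 0.024980
P(M+2) = 5 × 0.47810^4 × 0.52190^1 = 0.136343
P(M+4) = 10 × 0.47810^3 × 0.52190^2 = 0.297667
P(M+6) = 10 × 0.47810^2 × 0.52190^3 = 0.324937
P(M+8) = 5 × 0.47810^1 × 0.52190^4 = 0.177353
P(M+10) = 0.52190^5 = 0.038720
The M+6 peak is largest (0.324937); scaling to 100 gives 7.7 : 42.0 : 91.6 : 100.0 : 54.6 : 11.9.

7.7 : 42.0 : 91.6 : 100.0 : 54.6 : 11.9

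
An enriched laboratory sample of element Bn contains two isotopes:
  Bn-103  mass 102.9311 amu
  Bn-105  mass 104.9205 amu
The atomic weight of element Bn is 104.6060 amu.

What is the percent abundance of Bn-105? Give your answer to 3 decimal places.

84.191%

Writing the weighted mean with unknown fraction x of Bn-103:
102.9311·x + 104.9205·(1 − x) = 104.6060
(102.9311 − 104.9205)·x = 104.6060 − 104.9205
x = -0.3145 / -1.9894 = 0.15809 → 15.809% Bn-103, 84.191% Bn-105.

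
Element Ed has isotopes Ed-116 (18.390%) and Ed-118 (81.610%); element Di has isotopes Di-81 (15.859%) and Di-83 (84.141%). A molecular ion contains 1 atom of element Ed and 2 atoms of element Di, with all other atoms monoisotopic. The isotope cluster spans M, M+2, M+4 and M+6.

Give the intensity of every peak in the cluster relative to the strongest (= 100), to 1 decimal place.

Element Ed pattern (n=1): 0.1839 : 0.8161
Element Di pattern (n=2): 0.02515079 : 0.26687842 : 0.70797079
Convolve the two distributions (both contribute in 2-u steps):
  M: 0.1839×0.02515079 = 0.004625
  M+2: 0.1839×0.26687842 + 0.8161×0.02515079 = 0.069605
  M+4: 0.1839×0.70797079 + 0.8161×0.26687842 = 0.347995
  M+6: 0.8161×0.70797079 = 0.577775
Scale to base peak (0.577775) = 100: 0.8 : 12.0 : 60.2 : 100.0

0.8 : 12.0 : 60.2 : 100.0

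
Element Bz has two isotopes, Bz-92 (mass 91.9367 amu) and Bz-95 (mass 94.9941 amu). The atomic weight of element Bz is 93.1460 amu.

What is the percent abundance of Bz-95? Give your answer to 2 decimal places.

39.55%

Let x be the fractional abundance of Bz-92; then Bz-95 has abundance 1 − x.
91.9367·x + 94.9941·(1 − x) = 93.1460
(91.9367 − 94.9941)·x = 93.1460 − 94.9941
x = -1.8481 / -3.0574 = 0.60447 → 60.45% Bz-92, 39.55% Bz-95.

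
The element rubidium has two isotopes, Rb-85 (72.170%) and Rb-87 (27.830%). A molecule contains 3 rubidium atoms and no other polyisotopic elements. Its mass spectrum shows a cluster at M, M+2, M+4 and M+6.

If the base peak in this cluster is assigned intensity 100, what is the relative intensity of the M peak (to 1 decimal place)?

86.4

Term probabilities: M 0.3759, M+2 0.4349, M+4 0.1677, M+6 0.0216. Base peak = M+2.
P(M+2) = C(3,1) × 0.72170^2 × 0.27830^1 = 3 × 0.52085089 × 0.2783 = 0.434858 (base)
P(M) = C(3,0) × 0.72170^3 × 0.27830^0 = 1 × 0.37589809 × 1.0000 = 0.375898
Relative intensity = 0.375898 / 0.434858 × 100 = 86.4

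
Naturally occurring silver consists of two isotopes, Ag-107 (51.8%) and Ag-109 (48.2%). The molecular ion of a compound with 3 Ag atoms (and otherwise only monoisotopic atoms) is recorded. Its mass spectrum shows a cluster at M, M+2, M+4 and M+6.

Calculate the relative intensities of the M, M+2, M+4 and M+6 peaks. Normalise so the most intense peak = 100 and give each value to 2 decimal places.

35.82 : 100.00 : 93.05 : 28.86

Each Ag atom is independently Ag-107 (p = 0.518) or Ag-109 (q = 0.482); the cluster is the binomial expansion (p + q)^3.
P(M) = 0.518^3 = 0.138992
P(M+2) = 3 × 0.518^2 × 0.482^1 = 0.387997
P(M+4) = 3 × 0.518^1 × 0.482^2 = 0.361031
P(M+6) = 0.482^3 = 0.111980
The M+2 peak is largest (0.387997); scaling to 100 gives 35.82 : 100.00 : 93.05 : 28.86.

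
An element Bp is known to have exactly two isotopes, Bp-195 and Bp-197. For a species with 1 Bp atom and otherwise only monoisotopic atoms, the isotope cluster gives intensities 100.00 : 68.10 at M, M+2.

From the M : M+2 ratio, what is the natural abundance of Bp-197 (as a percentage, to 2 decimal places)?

Write p for the Bp-195 fraction. I(M+2)/I(M) = [C(1,1)·p^0·(1−p)] / p^1 = 1·(1−p)/p = 68.10/100.00 = 0.6810
(1−p)/p = 0.6810/1 = 0.6810  ⇒  p = 1/(1 + 0.6810) = 0.5949
Bp-195: 59.49%, Bp-197: 40.51%.

40.51%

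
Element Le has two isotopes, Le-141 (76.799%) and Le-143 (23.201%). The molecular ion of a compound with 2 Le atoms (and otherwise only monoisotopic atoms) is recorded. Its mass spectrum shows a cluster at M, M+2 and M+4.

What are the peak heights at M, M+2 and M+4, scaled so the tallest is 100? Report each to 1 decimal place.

100.0 : 60.4 : 9.1

Expanding (0.76799 + 0.23201)^2:
P(M) = 0.76799^2 = 0.589809
P(M+2) = 2 × 0.76799^1 × 0.23201^1 = 0.356363
P(M+4) = 0.23201^2 = 0.053829
The M peak is largest (0.589809); scaling to 100 gives 100.0 : 60.4 : 9.1.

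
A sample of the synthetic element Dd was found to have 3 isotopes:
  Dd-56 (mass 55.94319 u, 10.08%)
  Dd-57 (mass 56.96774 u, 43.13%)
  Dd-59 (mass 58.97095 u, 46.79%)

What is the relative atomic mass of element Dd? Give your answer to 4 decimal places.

57.8018 u

The abundance-weighted mean is 0.1008 × 55.94319 + 0.4313 × 56.96774 + 0.4679 × 58.97095
= 5.639074 + 24.570186 + 27.592508 = 57.801768 u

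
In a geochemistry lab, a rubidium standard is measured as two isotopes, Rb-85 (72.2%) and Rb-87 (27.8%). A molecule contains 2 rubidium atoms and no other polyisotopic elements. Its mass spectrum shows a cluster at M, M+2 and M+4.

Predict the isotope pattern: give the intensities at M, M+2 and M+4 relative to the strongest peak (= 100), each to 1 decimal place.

The 2 Rb atoms are independent, so intensities follow the terms of (0.722 + 0.278)^2.
P(M) = 0.722^2 = 0.521284
P(M+2) = 2 × 0.722^1 × 0.278^1 = 0.401432
P(M+4) = 0.278^2 = 0.077284
The M peak is largest (0.521284); scaling to 100 gives 100.0 : 77.0 : 14.8.

100.0 : 77.0 : 14.8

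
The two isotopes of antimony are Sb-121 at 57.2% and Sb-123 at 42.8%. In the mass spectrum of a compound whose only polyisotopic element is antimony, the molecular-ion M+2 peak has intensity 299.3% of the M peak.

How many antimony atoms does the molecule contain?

4

The M+2/M ratio from n Sb atoms is n · q/p = n · 0.428/0.572.
n = 2.993 × 0.572/0.428 = 4.00 ≈ 4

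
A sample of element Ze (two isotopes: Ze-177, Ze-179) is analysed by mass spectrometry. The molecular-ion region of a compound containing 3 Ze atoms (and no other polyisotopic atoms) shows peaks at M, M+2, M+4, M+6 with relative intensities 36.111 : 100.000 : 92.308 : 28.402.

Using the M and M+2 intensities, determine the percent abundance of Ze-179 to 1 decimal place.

If p is the fraction of Ze that is Ze-177, then I(M+2)/I(M) = [C(3,1)·p^2·(1−p)] / p^3 = 3·(1−p)/p = 100.000/36.111 = 2.7692
(1−p)/p = 2.7692/3 = 0.9231  ⇒  p = 1/(1 + 0.9231) = 0.5200
Ze-177: 52.0%, Ze-179: 48.0%.

48.0%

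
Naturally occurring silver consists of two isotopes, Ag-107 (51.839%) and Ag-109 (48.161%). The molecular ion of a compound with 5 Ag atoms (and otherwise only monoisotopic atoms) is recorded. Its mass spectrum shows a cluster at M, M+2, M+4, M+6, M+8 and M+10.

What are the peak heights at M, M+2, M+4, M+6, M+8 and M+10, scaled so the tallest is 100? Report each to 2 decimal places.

11.59 : 53.82 : 100.00 : 92.90 : 43.16 : 8.02

Expanding (0.51839 + 0.48161)^5:
P(M) = 0.51839^5 = 0.037435
P(M+2) = 5 × 0.51839^4 × 0.48161^1 = 0.173897
P(M+4) = 10 × 0.51839^3 × 0.48161^2 = 0.323118
P(M+6) = 10 × 0.51839^2 × 0.48161^3 = 0.300192
P(M+8) = 5 × 0.51839^1 × 0.48161^4 = 0.139447
P(M+10) = 0.48161^5 = 0.025911
The M+4 peak is largest (0.323118); scaling to 100 gives 11.59 : 53.82 : 100.00 : 92.90 : 43.16 : 8.02.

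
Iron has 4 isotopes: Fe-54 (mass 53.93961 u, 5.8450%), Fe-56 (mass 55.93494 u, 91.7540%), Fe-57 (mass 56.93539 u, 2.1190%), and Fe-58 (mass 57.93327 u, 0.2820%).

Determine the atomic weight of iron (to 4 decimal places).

55.8451 u

Weight each isotope mass by its fractional abundance: 0.058450 × 53.93961 + 0.917540 × 55.93494 + 0.021190 × 56.93539 + 0.002820 × 57.93327
= 3.152770 + 51.322545 + 1.206461 + 0.163372 = 55.845148 u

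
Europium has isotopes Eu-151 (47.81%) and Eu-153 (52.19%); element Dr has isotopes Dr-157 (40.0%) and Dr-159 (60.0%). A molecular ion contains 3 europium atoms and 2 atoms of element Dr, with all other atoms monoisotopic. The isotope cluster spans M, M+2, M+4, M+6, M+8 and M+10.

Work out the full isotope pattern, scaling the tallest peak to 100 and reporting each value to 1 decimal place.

Europium pattern (n=3): 0.10928391 : 0.3578871 : 0.39067407 : 0.14215492
Element Dr pattern (n=2): 0.1600 : 0.4800 : 0.3600
Convolve the two distributions (both contribute in 2-u steps):
  M: 0.10928391×0.1600 = 0.017485
  M+2: 0.10928391×0.4800 + 0.3578871×0.1600 = 0.109718
  M+4: 0.10928391×0.3600 + 0.3578871×0.4800 + 0.39067407×0.1600 = 0.273636
  M+6: 0.3578871×0.3600 + 0.39067407×0.4800 + 0.14215492×0.1600 = 0.339108
  M+8: 0.39067407×0.3600 + 0.14215492×0.4800 = 0.208877
  M+10: 0.14215492×0.3600 = 0.051176
Scale to base peak (0.339108) = 100: 5.2 : 32.4 : 80.7 : 100.0 : 61.6 : 15.1

5.2 : 32.4 : 80.7 : 100.0 : 61.6 : 15.1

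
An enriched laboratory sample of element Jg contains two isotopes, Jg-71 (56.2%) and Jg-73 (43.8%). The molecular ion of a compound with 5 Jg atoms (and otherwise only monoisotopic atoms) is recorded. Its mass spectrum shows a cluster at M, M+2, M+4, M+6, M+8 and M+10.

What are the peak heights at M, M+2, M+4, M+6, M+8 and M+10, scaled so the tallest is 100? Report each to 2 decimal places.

The 5 Jg atoms are independent, so intensities follow the terms of (0.562 + 0.438)^5.
P(M) = 0.562^5 = 0.056064
P(M+2) = 5 × 0.562^4 × 0.438^1 = 0.218469
P(M+4) = 10 × 0.562^3 × 0.438^2 = 0.340531
P(M+6) = 10 × 0.562^2 × 0.438^3 = 0.265396
P(M+8) = 5 × 0.562^1 × 0.438^4 = 0.103420
P(M+10) = 0.438^5 = 0.016120
The M+4 peak is largest (0.340531); scaling to 100 gives 16.46 : 64.16 : 100.00 : 77.94 : 30.37 : 4.73.

16.46 : 64.16 : 100.00 : 77.94 : 30.37 : 4.73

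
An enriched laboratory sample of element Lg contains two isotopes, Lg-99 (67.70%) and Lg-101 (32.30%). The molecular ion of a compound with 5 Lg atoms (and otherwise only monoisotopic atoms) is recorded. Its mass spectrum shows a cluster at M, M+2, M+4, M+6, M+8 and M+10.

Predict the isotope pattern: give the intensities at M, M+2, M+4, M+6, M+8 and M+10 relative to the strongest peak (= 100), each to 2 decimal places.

Each Lg atom is independently Lg-99 (p = 0.6770) or Lg-101 (q = 0.3230); the cluster is the binomial expansion (p + q)^5.
P(M) = 0.6770^5 = 0.142214
P(M+2) = 5 × 0.6770^4 × 0.3230^1 = 0.339256
P(M+4) = 10 × 0.6770^3 × 0.3230^2 = 0.323721
P(M+6) = 10 × 0.6770^2 × 0.3230^3 = 0.154449
P(M+8) = 5 × 0.6770^1 × 0.3230^4 = 0.036844
P(M+10) = 0.3230^5 = 0.003516
The M+2 peak is largest (0.339256); scaling to 100 gives 41.92 : 100.00 : 95.42 : 45.53 : 10.86 : 1.04.

41.92 : 100.00 : 95.42 : 45.53 : 10.86 : 1.04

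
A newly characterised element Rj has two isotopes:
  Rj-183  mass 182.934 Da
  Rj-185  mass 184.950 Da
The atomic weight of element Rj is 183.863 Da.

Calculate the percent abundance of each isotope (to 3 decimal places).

Rj-183: 53.919%, Rj-185: 46.081%

Let x be the fractional abundance of Rj-183; then Rj-185 has abundance 1 − x.
182.934·x + 184.950·(1 − x) = 183.863
(182.934 − 184.950)·x = 183.863 − 184.950
x = -1.087 / -2.016 = 0.53919 → 53.919% Rj-183, 46.081% Rj-185.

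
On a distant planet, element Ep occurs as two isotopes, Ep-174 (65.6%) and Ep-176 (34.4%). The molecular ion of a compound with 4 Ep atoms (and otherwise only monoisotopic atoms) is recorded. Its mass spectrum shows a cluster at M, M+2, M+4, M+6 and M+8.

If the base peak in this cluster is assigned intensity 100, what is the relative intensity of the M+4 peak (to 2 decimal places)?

Term probabilities: M 0.1852, M+2 0.3884, M+4 0.3055, M+6 0.1068, M+8 0.0140. Base peak = M+2.
P(M+2) = C(4,1) × 0.656^3 × 0.344^1 = 4 × 0.28230042 × 0.3440 = 0.388445 (base)
P(M+4) = C(4,2) × 0.656^2 × 0.344^2 = 6 × 0.430336 × 0.118336 = 0.305545
Relative intensity = 0.305545 / 0.388445 × 100 = 78.66

78.66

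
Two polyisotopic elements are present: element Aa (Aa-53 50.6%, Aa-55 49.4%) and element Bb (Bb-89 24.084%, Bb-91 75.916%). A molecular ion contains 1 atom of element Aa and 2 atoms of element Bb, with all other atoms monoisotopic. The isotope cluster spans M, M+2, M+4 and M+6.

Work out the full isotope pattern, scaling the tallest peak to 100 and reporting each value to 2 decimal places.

6.21 : 45.25 : 100.00 : 60.29

Element Aa pattern (n=1): 0.5060 : 0.4940
Element Bb pattern (n=2): 0.05800391 : 0.36567219 : 0.57632391
Convolve the two distributions (both contribute in 2-u steps):
  M: 0.5060×0.05800391 = 0.029350
  M+2: 0.5060×0.36567219 + 0.4940×0.05800391 = 0.213684
  M+4: 0.5060×0.57632391 + 0.4940×0.36567219 = 0.472262
  M+6: 0.4940×0.57632391 = 0.284704
Scale to base peak (0.472262) = 100: 6.21 : 45.25 : 100.00 : 60.29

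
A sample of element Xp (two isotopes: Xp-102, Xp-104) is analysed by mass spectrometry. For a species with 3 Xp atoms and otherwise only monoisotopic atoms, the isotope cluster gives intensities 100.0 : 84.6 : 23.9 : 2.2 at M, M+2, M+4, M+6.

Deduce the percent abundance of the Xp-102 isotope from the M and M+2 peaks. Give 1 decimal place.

Write p for the Xp-102 fraction. I(M+2)/I(M) = [C(3,1)·p^2·(1−p)] / p^3 = 3·(1−p)/p = 84.6/100.0 = 0.8460
(1−p)/p = 0.8460/3 = 0.2820  ⇒  p = 1/(1 + 0.2820) = 0.7800
Xp-102: 78.0%, Xp-104: 22.0%.

78.0%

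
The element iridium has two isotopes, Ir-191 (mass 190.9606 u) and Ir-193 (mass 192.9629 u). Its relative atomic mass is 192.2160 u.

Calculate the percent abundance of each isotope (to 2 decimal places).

Ir-191: 37.30%, Ir-193: 62.70%

With x = fraction of Ir-191 (so Ir-193 is 1 − x):
190.9606·x + 192.9629·(1 − x) = 192.2160
(190.9606 − 192.9629)·x = 192.2160 − 192.9629
x = -0.7469 / -2.0023 = 0.37302 → 37.30% Ir-191, 62.70% Ir-193.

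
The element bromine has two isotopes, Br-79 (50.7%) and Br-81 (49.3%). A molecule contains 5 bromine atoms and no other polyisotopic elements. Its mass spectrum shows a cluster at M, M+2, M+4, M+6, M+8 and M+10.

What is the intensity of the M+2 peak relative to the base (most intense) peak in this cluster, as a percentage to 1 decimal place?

(0.507 + 0.493)^5 gives M 0.0335, M+2 0.1629, M+4 0.3168, M+6 0.3080, M+8 0.1497, M+10 0.0291; the largest is M+4.
P(M+4) = C(5,2) × 0.507^3 × 0.493^2 = 10 × 0.13032384 × 0.243049 = 0.316751 (base)
P(M+2) = C(5,1) × 0.507^4 × 0.493^1 = 5 × 0.06607419 × 0.4930 = 0.162873
Relative intensity = 0.162873 / 0.316751 × 100 = 51.4

51.4%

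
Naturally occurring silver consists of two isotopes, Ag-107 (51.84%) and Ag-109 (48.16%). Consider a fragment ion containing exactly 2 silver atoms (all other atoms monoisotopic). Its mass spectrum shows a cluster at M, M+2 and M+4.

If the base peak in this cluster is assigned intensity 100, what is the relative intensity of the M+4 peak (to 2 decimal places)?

46.45

Term probabilities: M 0.2687, M+2 0.4993, M+4 0.2319. Base peak = M+2.
P(M+2) = C(2,1) × 0.5184^1 × 0.4816^1 = 2 × 0.5184 × 0.4816 = 0.499323 (base)
P(M+4) = C(2,2) × 0.5184^0 × 0.4816^2 = 1 × 1.0000 × 0.23193856 = 0.231939
Relative intensity = 0.231939 / 0.499323 × 100 = 46.45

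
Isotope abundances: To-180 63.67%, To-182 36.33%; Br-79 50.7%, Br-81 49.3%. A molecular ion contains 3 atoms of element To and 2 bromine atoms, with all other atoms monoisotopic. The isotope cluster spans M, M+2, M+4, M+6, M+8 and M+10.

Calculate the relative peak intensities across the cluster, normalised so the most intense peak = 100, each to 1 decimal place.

Element To pattern (n=3): 0.25810983 : 0.44183117 : 0.25210816 : 0.04795084
Bromine pattern (n=2): 0.257049 : 0.499902 : 0.243049
Convolve the two distributions (both contribute in 2-u steps):
  M: 0.25810983×0.257049 = 0.066347
  M+2: 0.25810983×0.499902 + 0.44183117×0.257049 = 0.242602
  M+4: 0.25810983×0.243049 + 0.44183117×0.499902 + 0.25210816×0.257049 = 0.348410
  M+6: 0.44183117×0.243049 + 0.25210816×0.499902 + 0.04795084×0.257049 = 0.245742
  M+8: 0.25210816×0.243049 + 0.04795084×0.499902 = 0.085245
  M+10: 0.04795084×0.243049 = 0.011654
Scale to base peak (0.348410) = 100: 19.0 : 69.6 : 100.0 : 70.5 : 24.5 : 3.3

19.0 : 69.6 : 100.0 : 70.5 : 24.5 : 3.3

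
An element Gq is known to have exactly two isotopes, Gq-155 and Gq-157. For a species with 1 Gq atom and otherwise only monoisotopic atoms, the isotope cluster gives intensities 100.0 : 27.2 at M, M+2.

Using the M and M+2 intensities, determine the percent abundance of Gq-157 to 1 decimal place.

Let p = fractional abundance of Gq-155. I(M+2)/I(M) = [C(1,1)·p^0·(1−p)] / p^1 = 1·(1−p)/p = 27.2/100.0 = 0.2720
(1−p)/p = 0.2720/1 = 0.2720  ⇒  p = 1/(1 + 0.2720) = 0.7862
Gq-155: 78.6%, Gq-157: 21.4%.

21.4%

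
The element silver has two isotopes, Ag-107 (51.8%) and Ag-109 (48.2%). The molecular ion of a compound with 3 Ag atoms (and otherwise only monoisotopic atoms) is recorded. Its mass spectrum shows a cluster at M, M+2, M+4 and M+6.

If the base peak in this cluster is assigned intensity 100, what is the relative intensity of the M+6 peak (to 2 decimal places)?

28.86

(0.518 + 0.482)^3 gives M 0.1390, M+2 0.3880, M+4 0.3610, M+6 0.1120; the largest is M+2.
P(M+2) = C(3,1) × 0.518^2 × 0.482^1 = 3 × 0.268324 × 0.4820 = 0.387997 (base)
P(M+6) = C(3,3) × 0.518^0 × 0.482^3 = 1 × 1.0000 × 0.11198017 = 0.111980
Relative intensity = 0.111980 / 0.387997 × 100 = 28.86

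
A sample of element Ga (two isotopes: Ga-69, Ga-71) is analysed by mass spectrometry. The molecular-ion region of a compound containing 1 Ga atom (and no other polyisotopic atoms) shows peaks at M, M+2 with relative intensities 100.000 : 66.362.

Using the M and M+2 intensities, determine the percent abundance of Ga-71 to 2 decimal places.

39.89%

If p is the fraction of Ga that is Ga-69, then I(M+2)/I(M) = [C(1,1)·p^0·(1−p)] / p^1 = 1·(1−p)/p = 66.362/100.000 = 0.6636
(1−p)/p = 0.6636/1 = 0.6636  ⇒  p = 1/(1 + 0.6636) = 0.6011
Ga-69: 60.11%, Ga-71: 39.89%.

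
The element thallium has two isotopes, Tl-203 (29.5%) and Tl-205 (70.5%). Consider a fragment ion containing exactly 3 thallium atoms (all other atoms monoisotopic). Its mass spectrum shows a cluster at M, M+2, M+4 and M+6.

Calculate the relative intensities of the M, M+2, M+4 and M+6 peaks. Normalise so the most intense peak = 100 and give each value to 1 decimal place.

Expanding (0.295 + 0.705)^3:
P(M) = 0.295^3 = 0.025672
P(M+2) = 3 × 0.295^2 × 0.705^1 = 0.184058
P(M+4) = 3 × 0.295^1 × 0.705^2 = 0.439867
P(M+6) = 0.705^3 = 0.350403
The M+4 peak is largest (0.439867); scaling to 100 gives 5.8 : 41.8 : 100.0 : 79.7.

5.8 : 41.8 : 100.0 : 79.7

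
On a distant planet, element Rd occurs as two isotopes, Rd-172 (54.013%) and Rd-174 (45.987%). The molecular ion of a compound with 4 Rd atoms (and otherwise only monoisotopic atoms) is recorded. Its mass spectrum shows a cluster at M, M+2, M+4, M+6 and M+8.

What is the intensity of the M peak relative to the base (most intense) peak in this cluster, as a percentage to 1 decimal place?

Term probabilities: M 0.0851, M+2 0.2899, M+4 0.3702, M+6 0.2101, M+8 0.0447. Base peak = M+4.
P(M+4) = C(4,2) × 0.54013^2 × 0.45987^2 = 6 × 0.29174042 × 0.21148042 = 0.370184 (base)
P(M) = C(4,0) × 0.54013^4 × 0.45987^0 = 1 × 0.08511247 × 1.0000 = 0.085112
Relative intensity = 0.085112 / 0.370184 × 100 = 23.0

23.0%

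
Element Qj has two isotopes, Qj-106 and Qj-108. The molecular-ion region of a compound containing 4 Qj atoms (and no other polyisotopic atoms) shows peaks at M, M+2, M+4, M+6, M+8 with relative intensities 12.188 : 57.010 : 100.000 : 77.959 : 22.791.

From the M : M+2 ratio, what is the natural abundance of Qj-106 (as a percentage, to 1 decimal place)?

If p is the fraction of Qj that is Qj-106, then I(M+2)/I(M) = [C(4,1)·p^3·(1−p)] / p^4 = 4·(1−p)/p = 57.010/12.188 = 4.6776
(1−p)/p = 4.6776/4 = 1.1694  ⇒  p = 1/(1 + 1.1694) = 0.4610
Qj-106: 46.1%, Qj-108: 53.9%.

46.1%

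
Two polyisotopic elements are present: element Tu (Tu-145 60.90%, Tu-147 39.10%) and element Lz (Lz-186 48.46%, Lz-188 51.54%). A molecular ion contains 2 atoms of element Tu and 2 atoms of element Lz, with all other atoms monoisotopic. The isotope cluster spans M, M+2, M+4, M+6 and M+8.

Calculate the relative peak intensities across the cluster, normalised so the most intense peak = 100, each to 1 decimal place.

23.4 : 79.8 : 100.0 : 54.5 : 10.9

Element Tu pattern (n=2): 0.370881 : 0.476238 : 0.152881
Element Lz pattern (n=2): 0.23483716 : 0.49952568 : 0.26563716
Convolve the two distributions (both contribute in 2-u steps):
  M: 0.370881×0.23483716 = 0.087097
  M+2: 0.370881×0.49952568 + 0.476238×0.23483716 = 0.297103
  M+4: 0.370881×0.26563716 + 0.476238×0.49952568 + 0.152881×0.23483716 = 0.372315
  M+6: 0.476238×0.26563716 + 0.152881×0.49952568 = 0.202874
  M+8: 0.152881×0.26563716 = 0.040611
Scale to base peak (0.372315) = 100: 23.4 : 79.8 : 100.0 : 54.5 : 10.9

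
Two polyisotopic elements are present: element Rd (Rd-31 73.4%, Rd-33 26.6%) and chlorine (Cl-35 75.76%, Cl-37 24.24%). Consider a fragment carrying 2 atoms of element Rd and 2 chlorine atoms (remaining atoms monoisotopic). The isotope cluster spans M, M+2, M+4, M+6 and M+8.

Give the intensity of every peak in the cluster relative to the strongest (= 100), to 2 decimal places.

Element Rd pattern (n=2): 0.538756 : 0.390488 : 0.070756
Chlorine pattern (n=2): 0.57395776 : 0.36728448 : 0.05875776
Convolve the two distributions (both contribute in 2-u steps):
  M: 0.538756×0.57395776 = 0.309223
  M+2: 0.538756×0.36728448 + 0.390488×0.57395776 = 0.422000
  M+4: 0.538756×0.05875776 + 0.390488×0.36728448 + 0.070756×0.57395776 = 0.215687
  M+6: 0.390488×0.05875776 + 0.070756×0.36728448 = 0.048932
  M+8: 0.070756×0.05875776 = 0.004157
Scale to base peak (0.422000) = 100: 73.28 : 100.00 : 51.11 : 11.60 : 0.99

73.28 : 100.00 : 51.11 : 11.60 : 0.99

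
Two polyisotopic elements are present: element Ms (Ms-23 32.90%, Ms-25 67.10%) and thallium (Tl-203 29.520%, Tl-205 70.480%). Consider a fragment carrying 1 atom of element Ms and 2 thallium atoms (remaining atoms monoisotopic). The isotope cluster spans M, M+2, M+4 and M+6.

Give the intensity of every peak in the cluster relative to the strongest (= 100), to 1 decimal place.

6.5 : 44.1 : 100.0 : 75.3

Element Ms pattern (n=1): 0.3290 : 0.6710
Thallium pattern (n=2): 0.08714304 : 0.41611392 : 0.49674304
Convolve the two distributions (both contribute in 2-u steps):
  M: 0.3290×0.08714304 = 0.028670
  M+2: 0.3290×0.41611392 + 0.6710×0.08714304 = 0.195374
  M+4: 0.3290×0.49674304 + 0.6710×0.41611392 = 0.442641
  M+6: 0.6710×0.49674304 = 0.333315
Scale to base peak (0.442641) = 100: 6.5 : 44.1 : 100.0 : 75.3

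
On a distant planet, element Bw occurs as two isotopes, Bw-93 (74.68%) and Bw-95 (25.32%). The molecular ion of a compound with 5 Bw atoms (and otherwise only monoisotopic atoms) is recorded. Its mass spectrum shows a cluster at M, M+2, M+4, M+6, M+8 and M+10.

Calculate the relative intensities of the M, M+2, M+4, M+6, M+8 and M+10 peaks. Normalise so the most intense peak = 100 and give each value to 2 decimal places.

58.99 : 100.00 : 67.81 : 22.99 : 3.90 : 0.26

The 5 Bw atoms are independent, so intensities follow the terms of (0.7468 + 0.2532)^5.
P(M) = 0.7468^5 = 0.232285
P(M+2) = 5 × 0.7468^4 × 0.2532^1 = 0.393778
P(M+4) = 10 × 0.7468^3 × 0.2532^2 = 0.267018
P(M+6) = 10 × 0.7468^2 × 0.2532^3 = 0.090532
P(M+8) = 5 × 0.7468^1 × 0.2532^4 = 0.015347
P(M+10) = 0.2532^5 = 0.001041
The M+2 peak is largest (0.393778); scaling to 100 gives 58.99 : 100.00 : 67.81 : 22.99 : 3.90 : 0.26.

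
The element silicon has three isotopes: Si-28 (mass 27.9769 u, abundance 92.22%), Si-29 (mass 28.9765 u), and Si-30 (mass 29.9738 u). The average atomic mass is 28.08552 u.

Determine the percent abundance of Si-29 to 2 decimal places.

4.69%

Let x and y be the fractions of Si-29 and Si-30. Then x + y = 1 − 0.9222 = 0.0778 and 28.9765x + 29.9738y = 28.08552 − 0.9222×27.9769 = 2.28522282.
Substituting: 28.9765x + 29.9738(0.0778 − x) = 2.28522282
(28.9765 − 29.9738)x = -0.04673882  ⇒  x = 0.04687, y = 0.03093
Si-29: 4.69%, Si-30: 3.09%.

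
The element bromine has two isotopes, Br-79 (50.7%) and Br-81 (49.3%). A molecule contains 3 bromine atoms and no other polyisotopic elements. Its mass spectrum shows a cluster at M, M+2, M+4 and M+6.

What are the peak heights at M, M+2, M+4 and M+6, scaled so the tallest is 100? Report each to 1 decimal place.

34.3 : 100.0 : 97.2 : 31.5

Expanding (0.507 + 0.493)^3:
P(M) = 0.507^3 = 0.130324
P(M+2) = 3 × 0.507^2 × 0.493^1 = 0.380175
P(M+4) = 3 × 0.507^1 × 0.493^2 = 0.369678
P(M+6) = 0.493^3 = 0.119823
The M+2 peak is largest (0.380175); scaling to 100 gives 34.3 : 100.0 : 97.2 : 31.5.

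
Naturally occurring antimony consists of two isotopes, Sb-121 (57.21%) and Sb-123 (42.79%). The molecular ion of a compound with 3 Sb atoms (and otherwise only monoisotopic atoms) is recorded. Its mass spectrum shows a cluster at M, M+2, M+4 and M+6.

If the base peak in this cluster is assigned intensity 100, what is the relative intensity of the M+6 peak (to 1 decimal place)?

18.6

Term probabilities: M 0.1872, M+2 0.4202, M+4 0.3143, M+6 0.0783. Base peak = M+2.
P(M+2) = C(3,1) × 0.5721^2 × 0.4279^1 = 3 × 0.32729841 × 0.4279 = 0.420153 (base)
P(M+6) = C(3,3) × 0.5721^0 × 0.4279^3 = 1 × 1.0000 × 0.07834781 = 0.078348
Relative intensity = 0.078348 / 0.420153 × 100 = 18.6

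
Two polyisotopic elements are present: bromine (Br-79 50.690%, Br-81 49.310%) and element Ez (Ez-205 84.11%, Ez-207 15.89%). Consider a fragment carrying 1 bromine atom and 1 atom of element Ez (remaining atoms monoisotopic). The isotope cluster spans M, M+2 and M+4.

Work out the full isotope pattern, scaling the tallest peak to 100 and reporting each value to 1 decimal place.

Bromine pattern (n=1): 0.5069 : 0.4931
Element Ez pattern (n=1): 0.8411 : 0.1589
Convolve the two distributions (both contribute in 2-u steps):
  M: 0.5069×0.8411 = 0.426354
  M+2: 0.5069×0.1589 + 0.4931×0.8411 = 0.495293
  M+4: 0.4931×0.1589 = 0.078354
Scale to base peak (0.495293) = 100: 86.1 : 100.0 : 15.8

86.1 : 100.0 : 15.8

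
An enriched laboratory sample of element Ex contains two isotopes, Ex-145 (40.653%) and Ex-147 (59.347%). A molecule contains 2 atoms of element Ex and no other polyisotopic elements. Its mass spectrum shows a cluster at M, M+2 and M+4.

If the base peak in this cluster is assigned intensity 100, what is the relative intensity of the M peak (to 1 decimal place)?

34.3

Binomial terms of (0.40653 + 0.59347)^2: M 0.1653, M+2 0.4825, M+4 0.3522 → M+2 is the base peak.
P(M+2) = C(2,1) × 0.40653^1 × 0.59347^1 = 2 × 0.40653 × 0.59347 = 0.482527 (base)
P(M) = C(2,0) × 0.40653^2 × 0.59347^0 = 1 × 0.16526664 × 1.0000 = 0.165267
Relative intensity = 0.165267 / 0.482527 × 100 = 34.3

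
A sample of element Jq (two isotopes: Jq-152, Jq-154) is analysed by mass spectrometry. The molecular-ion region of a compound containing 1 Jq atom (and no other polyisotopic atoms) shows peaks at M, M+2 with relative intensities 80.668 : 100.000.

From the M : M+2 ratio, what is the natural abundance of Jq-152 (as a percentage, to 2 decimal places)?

44.65%

If p is the fraction of Jq that is Jq-152, then I(M+2)/I(M) = [C(1,1)·p^0·(1−p)] / p^1 = 1·(1−p)/p = 100.000/80.668 = 1.2396
(1−p)/p = 1.2396/1 = 1.2396  ⇒  p = 1/(1 + 1.2396) = 0.4465
Jq-152: 44.65%, Jq-154: 55.35%.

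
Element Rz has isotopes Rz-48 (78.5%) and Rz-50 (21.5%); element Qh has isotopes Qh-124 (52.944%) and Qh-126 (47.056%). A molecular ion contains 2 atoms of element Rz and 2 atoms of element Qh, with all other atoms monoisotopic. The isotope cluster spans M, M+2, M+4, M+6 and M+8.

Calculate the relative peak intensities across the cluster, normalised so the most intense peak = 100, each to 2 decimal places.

43.00 : 100.00 : 79.07 : 24.34 : 2.55

Element Rz pattern (n=2): 0.616225 : 0.33755 : 0.046225
Element Qh pattern (n=2): 0.28030671 : 0.49826657 : 0.22142671
Convolve the two distributions (both contribute in 2-u steps):
  M: 0.616225×0.28030671 = 0.172732
  M+2: 0.616225×0.49826657 + 0.33755×0.28030671 = 0.401662
  M+4: 0.616225×0.22142671 + 0.33755×0.49826657 + 0.046225×0.28030671 = 0.317596
  M+6: 0.33755×0.22142671 + 0.046225×0.49826657 = 0.097775
  M+8: 0.046225×0.22142671 = 0.010235
Scale to base peak (0.401662) = 100: 43.00 : 100.00 : 79.07 : 24.34 : 2.55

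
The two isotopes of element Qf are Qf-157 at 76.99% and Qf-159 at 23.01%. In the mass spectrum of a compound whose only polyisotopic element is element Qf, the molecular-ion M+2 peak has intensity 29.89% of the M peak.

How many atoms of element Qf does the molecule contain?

For n independent Qf atoms, I(M+2)/I(M) = n · (abundance Qf-159) / (abundance Qf-157) = n · 0.2301/0.7699.
n = 0.2989 × 0.7699/0.2301 = 1.00 ≈ 1

1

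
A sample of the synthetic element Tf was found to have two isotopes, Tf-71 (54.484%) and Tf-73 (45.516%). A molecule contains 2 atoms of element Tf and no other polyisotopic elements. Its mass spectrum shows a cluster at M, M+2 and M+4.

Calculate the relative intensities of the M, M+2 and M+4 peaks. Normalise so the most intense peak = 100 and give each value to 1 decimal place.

59.9 : 100.0 : 41.8

Each Tf atom is independently Tf-71 (p = 0.54484) or Tf-73 (q = 0.45516); the cluster is the binomial expansion (p + q)^2.
P(M) = 0.54484^2 = 0.296851
P(M+2) = 2 × 0.54484^1 × 0.45516^1 = 0.495979
P(M+4) = 0.45516^2 = 0.207171
The M+2 peak is largest (0.495979); scaling to 100 gives 59.9 : 100.0 : 41.8.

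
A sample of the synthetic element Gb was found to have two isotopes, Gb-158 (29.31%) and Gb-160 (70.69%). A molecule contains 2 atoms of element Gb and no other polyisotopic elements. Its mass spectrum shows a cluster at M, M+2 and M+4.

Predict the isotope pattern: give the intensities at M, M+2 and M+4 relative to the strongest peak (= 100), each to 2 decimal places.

The 2 Gb atoms are independent, so intensities follow the terms of (0.2931 + 0.7069)^2.
P(M) = 0.2931^2 = 0.085908
P(M+2) = 2 × 0.2931^1 × 0.7069^1 = 0.414385
P(M+4) = 0.7069^2 = 0.499708
The M+4 peak is largest (0.499708); scaling to 100 gives 17.19 : 82.93 : 100.00.

17.19 : 82.93 : 100.00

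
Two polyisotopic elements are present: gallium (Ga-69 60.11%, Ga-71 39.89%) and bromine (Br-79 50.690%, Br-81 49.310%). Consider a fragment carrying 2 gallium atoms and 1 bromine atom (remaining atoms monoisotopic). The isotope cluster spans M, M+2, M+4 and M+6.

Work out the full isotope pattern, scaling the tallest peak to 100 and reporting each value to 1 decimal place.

43.5 : 100.0 : 75.3 : 18.6

Gallium pattern (n=2): 0.36132121 : 0.47955758 : 0.15912121
Bromine pattern (n=1): 0.5069 : 0.4931
Convolve the two distributions (both contribute in 2-u steps):
  M: 0.36132121×0.5069 = 0.183154
  M+2: 0.36132121×0.4931 + 0.47955758×0.5069 = 0.421255
  M+4: 0.47955758×0.4931 + 0.15912121×0.5069 = 0.317128
  M+6: 0.15912121×0.4931 = 0.078463
Scale to base peak (0.421255) = 100: 43.5 : 100.0 : 75.3 : 18.6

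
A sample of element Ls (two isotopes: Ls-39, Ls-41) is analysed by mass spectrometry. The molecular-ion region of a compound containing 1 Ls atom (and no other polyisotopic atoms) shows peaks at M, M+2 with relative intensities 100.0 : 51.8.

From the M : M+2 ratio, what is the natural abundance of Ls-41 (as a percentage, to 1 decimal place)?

If p is the fraction of Ls that is Ls-39, then I(M+2)/I(M) = [C(1,1)·p^0·(1−p)] / p^1 = 1·(1−p)/p = 51.8/100.0 = 0.5180
(1−p)/p = 0.5180/1 = 0.5180  ⇒  p = 1/(1 + 0.5180) = 0.6588
Ls-39: 65.9%, Ls-41: 34.1%.

34.1%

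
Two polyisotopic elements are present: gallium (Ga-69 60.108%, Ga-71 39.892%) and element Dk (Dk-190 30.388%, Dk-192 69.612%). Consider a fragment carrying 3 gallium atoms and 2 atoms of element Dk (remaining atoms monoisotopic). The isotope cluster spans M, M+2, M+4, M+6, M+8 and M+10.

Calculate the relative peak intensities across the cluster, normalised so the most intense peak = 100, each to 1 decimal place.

6.0 : 39.1 : 93.4 : 100.0 : 49.3 : 9.1

Gallium pattern (n=3): 0.2171685 : 0.432386 : 0.2869625 : 0.063483
Element Dk pattern (n=2): 0.09234305 : 0.42307389 : 0.48458305
Convolve the two distributions (both contribute in 2-u steps):
  M: 0.2171685×0.09234305 = 0.020054
  M+2: 0.2171685×0.42307389 + 0.432386×0.09234305 = 0.131806
  M+4: 0.2171685×0.48458305 + 0.432386×0.42307389 + 0.2869625×0.09234305 = 0.314666
  M+6: 0.432386×0.48458305 + 0.2869625×0.42307389 + 0.063483×0.09234305 = 0.336795
  M+8: 0.2869625×0.48458305 + 0.063483×0.42307389 = 0.165915
  M+10: 0.063483×0.48458305 = 0.030763
Scale to base peak (0.336795) = 100: 6.0 : 39.1 : 93.4 : 100.0 : 49.3 : 9.1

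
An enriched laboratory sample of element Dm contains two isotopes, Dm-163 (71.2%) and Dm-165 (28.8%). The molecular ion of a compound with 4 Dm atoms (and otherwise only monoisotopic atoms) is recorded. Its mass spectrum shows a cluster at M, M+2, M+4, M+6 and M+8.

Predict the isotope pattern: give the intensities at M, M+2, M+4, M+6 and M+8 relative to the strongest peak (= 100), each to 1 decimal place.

Expanding (0.712 + 0.288)^4:
P(M) = 0.712^4 = 0.256992
P(M+2) = 4 × 0.712^3 × 0.288^1 = 0.415808
P(M+4) = 6 × 0.712^2 × 0.288^2 = 0.252288
P(M+6) = 4 × 0.712^1 × 0.288^3 = 0.068033
P(M+8) = 0.288^4 = 0.006880
The M+2 peak is largest (0.415808); scaling to 100 gives 61.8 : 100.0 : 60.7 : 16.4 : 1.7.

61.8 : 100.0 : 60.7 : 16.4 : 1.7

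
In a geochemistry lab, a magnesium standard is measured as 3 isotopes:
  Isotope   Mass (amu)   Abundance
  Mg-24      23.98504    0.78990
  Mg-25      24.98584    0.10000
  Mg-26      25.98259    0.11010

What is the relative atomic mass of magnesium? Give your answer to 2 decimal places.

24.31 amu

Weight each isotope mass by its fractional abundance: 0.78990 × 23.98504 + 0.10000 × 24.98584 + 0.11010 × 25.98259
= 18.945783 + 2.498584 + 2.860683 = 24.305050 amu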